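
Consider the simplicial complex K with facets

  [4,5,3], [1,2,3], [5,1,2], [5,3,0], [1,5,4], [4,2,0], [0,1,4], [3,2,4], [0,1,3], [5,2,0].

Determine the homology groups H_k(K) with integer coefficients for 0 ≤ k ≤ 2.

Fix the vertex order 0 < 1 < 2 < 3 < 4 < 5 and write every simplex with vertices in increasing order. Then dim K = 2 and the simplices of K are:

  0-simplices (6): [0], [1], [2], [3], [4], [5]
  1-simplices (15): [0,1], [0,2], [0,3], [0,4], [0,5], [1,2], [1,3], [1,4], [1,5], [2,3], [2,4], [2,5], [3,4], [3,5], [4,5]
  2-simplices (10): [0,1,3], [0,1,4], [0,2,4], [0,2,5], [0,3,5], [1,2,3], [1,2,5], [1,4,5], [2,3,4], [3,4,5]

giving chain groups C_0 ≅ Z^6, C_1 ≅ Z^15, C_2 ≅ Z^10.

The boundary map ∂_1: C_1 → C_0 sends each edge [p,q] (with p < q) to q − p. For instance
  ∂[0,3] = [3] − [0].
The 6×15 boundary matrix has rank 5 and Smith normal form diag(1,1,1,1,1).

The boundary map ∂_2: C_2 → C_1 maps a triangle to the signed sum of its edges. For instance
  ∂[1,2,3] = [2,3] − [1,3] + [1,2],
  ∂[0,2,5] = [2,5] − [0,5] + [0,2].
The resulting 15×10 matrix has rank 10, and its Smith normal form has invariant factors (1,1,1,1,1,1,1,1,1,2).

Now H_k = ker ∂_k / im ∂_{k+1}, so:

  H_0: rank C_0 − rank ∂_1 = 6 − 5 = 1, and the invariant factors of ∂_1 are all 1, so H_0 = Z.
  H_1: rank ker ∂_1 − rank ∂_2 = (15 − 5) − 10 = 0, and ∂_2 has invariant factor 2 > 1, so H_1 = Z/2.
  H_2: rank ker ∂_2 − rank ∂_3 = (10 − 10) − 0 = 0, and there is no ∂_3, so H_2 = 0.

As a check, the Euler characteristic is 6 − 15 + 10 = 1, which agrees with 1 − 0 + 0 = 1.

H_0 = Z,  H_1 = Z/2,  H_2 = 0.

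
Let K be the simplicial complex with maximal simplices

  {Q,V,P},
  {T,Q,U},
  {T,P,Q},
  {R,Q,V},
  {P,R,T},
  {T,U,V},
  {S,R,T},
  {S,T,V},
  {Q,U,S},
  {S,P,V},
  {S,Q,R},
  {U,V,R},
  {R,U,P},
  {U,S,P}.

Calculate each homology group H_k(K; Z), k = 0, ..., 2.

We work with the vertex ordering P < Q < R < S < T < U < V. The simplices of K, each written with vertices in increasing order, are:

  0-simplices (7): P, Q, R, S, T, U, V
  1-simplices (21): PQ, PR, PS, PT, PU, PV, QR, QS, QT, QU, QV, RS, RT, RU, RV, ST, SU, SV, TU, TV, UV
  2-simplices (14): PQT, PQV, PRT, PRU, PSU, PSV, QRS, QRV, QSU, QTU, RST, RUV, STV, TUV

so the chain groups are C_0 ≅ Z^7, C_1 ≅ Z^21, C_2 ≅ Z^14.

The boundary map ∂_1: C_1 → C_0 maps an edge to its endpoints' difference, ∂[p,q] = q − p. For instance
  ∂RS = S − R.
The resulting 7×21 matrix has rank 6, and its Smith normal form has invariant factors (1,1,1,1,1,1).

The boundary map ∂_2: C_2 → C_1 sends each 2-simplex [p,q,r] to [q,r] − [p,r] + [p,q]. For instance
  ∂STV = TV − SV + ST,
  ∂PQT = QT − PT + PQ.
The 21×14 boundary matrix has rank 13 and Smith normal form diag(1,1,1,1,1,1,1,1,1,1,1,1,1).

Now H_k = ker ∂_k / im ∂_{k+1}, so:

  H_0: rank C_0 − rank ∂_1 = 7 − 6 = 1, and the invariant factors of ∂_1 are all 1, so H_0 = Z.
  H_1: rank ker ∂_1 − rank ∂_2 = (21 − 6) − 13 = 2, and the invariant factors of ∂_2 are all 1, so H_1 = Z^2.
  H_2: rank ker ∂_2 − rank ∂_3 = (14 − 13) − 0 = 1, and there is no ∂_3, so H_2 = Z.

H_0 = Z,  H_1 = Z^2,  H_2 = Z.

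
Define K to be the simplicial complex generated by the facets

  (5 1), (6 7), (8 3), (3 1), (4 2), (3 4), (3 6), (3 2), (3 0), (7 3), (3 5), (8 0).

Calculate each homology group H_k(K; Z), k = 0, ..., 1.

Order the vertices as 0 < 1 < 2 < 3 < 4 < 5 < 6 < 7 < 8. Listing each simplex with vertices in this order, K has dimension 1 with simplices:

  0-simplices (9): [0], [1], [2], [3], [4], [5], [6], [7], [8]
  1-simplices (12): [0,3], [0,8], [1,3], [1,5], [2,3], [2,4], [3,4], [3,5], [3,6], [3,7], [3,8], [6,7]

Hence C_0 ≅ Z^9, C_1 ≅ Z^12.

∂_1: C_1 → C_0 sends each edge [p,q] (with p < q) to q − p. For instance
  ∂[6,7] = [7] − [6].
As a 9×12 matrix over Z this has rank 8, with invariant factors (1,1,1,1,1,1,1,1).

Computing H_k = (kernel of ∂_k) / (image of ∂_{k+1}):

  H_0: rank C_0 − rank ∂_1 = 9 − 8 = 1, and the invariant factors of ∂_1 are all 1, so H_0 ≅ Z.
  H_1: rank ker ∂_1 − rank ∂_2 = (12 − 8) − 0 = 4, and there is no ∂_2, so H_1 ≅ Z^4.

(K is a triangulation of a wedge of 4 circles.)

H_0 = Z,  H_1 = Z^4.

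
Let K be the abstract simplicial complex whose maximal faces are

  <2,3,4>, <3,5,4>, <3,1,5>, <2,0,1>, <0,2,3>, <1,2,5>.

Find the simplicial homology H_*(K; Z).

H_0 = Z,  H_1 = Z,  H_2 = 0.

Fix the vertex order 0 < 1 < 2 < 3 < 4 < 5 and write every simplex with vertices in increasing order. Then dim K = 2 and the simplices of K are:

  0-simplices (6): [0], [1], [2], [3], [4], [5]
  1-simplices (12): [0,1], [0,2], [0,3], [1,2], [1,3], [1,5], [2,3], [2,4], [2,5], [3,4], [3,5], [4,5]
  2-simplices (6): [0,1,2], [0,2,3], [1,2,5], [1,3,5], [2,3,4], [3,4,5]

giving chain groups C_0 ≅ Z^6, C_1 ≅ Z^12, C_2 ≅ Z^6.

Boundary ∂_1: C_1 → C_0 maps an edge to its endpoints' difference, ∂[p,q] = q − p. For instance
  ∂[2,3] = [3] − [2].
The resulting 6×12 matrix has rank 5, and its Smith normal form has invariant factors (1,1,1,1,1).

∂_2: C_2 → C_1 sends each 2-simplex [p,q,r] to [q,r] − [p,r] + [p,q]. For instance
  ∂[0,1,2] = [1,2] − [0,2] + [0,1],
  ∂[1,3,5] = [3,5] − [1,5] + [1,3].
The resulting 12×6 matrix has rank 6, and its Smith normal form has invariant factors (1,1,1,1,1,1).

Now H_k = ker ∂_k / im ∂_{k+1}, so:

  H_0: rank C_0 − rank ∂_1 = 6 − 5 = 1, and the invariant factors of ∂_1 are all 1, so H_0 ≅ Z.
  H_1: rank ker ∂_1 − rank ∂_2 = (12 − 5) − 6 = 1, and the invariant factors of ∂_2 are all 1, so H_1 ≅ Z.
  H_2: rank ker ∂_2 − rank ∂_3 = (6 − 6) − 0 = 0, and there is no ∂_3, so H_2 ≅ 0.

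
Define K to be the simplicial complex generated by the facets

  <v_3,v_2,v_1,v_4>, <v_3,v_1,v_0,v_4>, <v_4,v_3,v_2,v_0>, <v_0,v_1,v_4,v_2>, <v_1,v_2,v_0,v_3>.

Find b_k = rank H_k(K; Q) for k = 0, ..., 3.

b_0 = 1, b_1 = 0, b_2 = 0, b_3 = 1.

Take the total order v_0 < v_1 < v_2 < v_3 < v_4 on the vertex set. Then K (dimension 3) consists of the simplices:

  0-simplices (5): [v_0], [v_1], [v_2], [v_3], [v_4]
  1-simplices (10): [v_0,v_1], [v_0,v_2], [v_0,v_3], [v_0,v_4], [v_1,v_2], [v_1,v_3], [v_1,v_4], [v_2,v_3], [v_2,v_4], [v_3,v_4]
  2-simplices (10): [v_0,v_1,v_2], [v_0,v_1,v_3], [v_0,v_1,v_4], [v_0,v_2,v_3], [v_0,v_2,v_4], [v_0,v_3,v_4], [v_1,v_2,v_3], [v_1,v_2,v_4], [v_1,v_3,v_4], [v_2,v_3,v_4]
  3-simplices (5): [v_0,v_1,v_2,v_3], [v_0,v_1,v_2,v_4], [v_0,v_1,v_3,v_4], [v_0,v_2,v_3,v_4], [v_1,v_2,v_3,v_4]

Hence C_0 ≅ Z^5, C_1 ≅ Z^10, C_2 ≅ Z^10, C_3 ≅ Z^5.

The boundary map ∂_1: C_1 → C_0 maps an edge to its endpoints' difference, ∂[p,q] = q − p.
The resulting 5×10 matrix has rank 4, and its Smith normal form has invariant factors (1,1,1,1).

The boundary map ∂_2: C_2 → C_1 maps a triangle to the signed sum of its edges. For instance
  ∂[v_1,v_3,v_4] = [v_3,v_4] − [v_1,v_4] + [v_1,v_3],
  ∂[v_2,v_3,v_4] = [v_3,v_4] − [v_2,v_4] + [v_2,v_3].
As a 10×10 matrix over Z this has rank 6, with invariant factors (1,1,1,1,1,1).

Boundary ∂_3: C_3 → C_2 sends each 3-simplex σ to the alternating sum Σ_i (−1)^i (σ with its i-th vertex removed). For instance
  ∂[v_1,v_2,v_3,v_4] = [v_2,v_3,v_4] − [v_1,v_3,v_4] + [v_1,v_2,v_4] − [v_1,v_2,v_3],
  ∂[v_0,v_1,v_2,v_4] = [v_1,v_2,v_4] − [v_0,v_2,v_4] + [v_0,v_1,v_4] − [v_0,v_1,v_2].
The 10×5 boundary matrix has rank 4 and Smith normal form diag(1,1,1,1).

Reading off H_k = ker ∂_k / im ∂_{k+1}:

  H_0: rank C_0 − rank ∂_1 = 5 − 4 = 1, and the invariant factors of ∂_1 are all 1, so H_0 ≅ Z.
  H_1: rank ker ∂_1 − rank ∂_2 = (10 − 4) − 6 = 0, and the invariant factors of ∂_2 are all 1, so H_1 ≅ 0.
  H_2: rank ker ∂_2 − rank ∂_3 = (10 − 6) − 4 = 0, and the invariant factors of ∂_3 are all 1, so H_2 ≅ 0.
  H_3: rank ker ∂_3 − rank ∂_4 = (5 − 4) − 0 = 1, and there is no ∂_4, so H_3 ≅ Z.

As a check, the Euler characteristic is 5 − 10 + 10 − 5 = 0, which agrees with 1 − 0 + 0 − 1 = 0.

Hence the Betti numbers are b_0 = 1, b_1 = 0, b_2 = 0, b_3 = 1.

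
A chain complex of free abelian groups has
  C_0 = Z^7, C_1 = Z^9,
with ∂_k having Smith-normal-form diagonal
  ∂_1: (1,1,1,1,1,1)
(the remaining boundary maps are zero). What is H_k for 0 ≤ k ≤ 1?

H_0 ≅ Z,  H_1 ≅ Z^3.

H_0: b_0 = 7 − 0 − 6 = 1; torsion from ∂_1 factors > 1: none. So H_0 ≅ Z.
H_1: b_1 = 9 − 6 − 0 = 3; torsion from ∂_2 factors > 1: none. So H_1 ≅ Z^3.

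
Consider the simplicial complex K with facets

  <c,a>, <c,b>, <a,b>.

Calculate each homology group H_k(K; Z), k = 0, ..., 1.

We work with the vertex ordering a < b < c. The simplices of K, each written with vertices in increasing order, are:

  0-simplices (3): a, b, c
  1-simplices (3): ab, ac, bc

so the chain groups are C_0 ≅ Z^3, C_1 ≅ Z^3.

Boundary ∂_1: C_1 → C_0 is given by ∂[p,q] = [q] − [p]. For instance
  ∂ac = c − a.
As a 3×3 matrix over Z this has rank 2, with invariant factors (1,1).

From H_k ≅ ker(∂_k) / im(∂_{k+1}) we obtain:

  H_0: rank C_0 − rank ∂_1 = 3 − 2 = 1, and the invariant factors of ∂_1 are all 1, so H_0 ≅ Z.
  H_1: rank ker ∂_1 − rank ∂_2 = (3 − 2) − 0 = 1, and there is no ∂_2, so H_1 ≅ Z.

As a check, the Euler characteristic is 3 − 3 = 0, which agrees with 1 − 1 = 0.

H_0 ≅ Z,  H_1 ≅ Z.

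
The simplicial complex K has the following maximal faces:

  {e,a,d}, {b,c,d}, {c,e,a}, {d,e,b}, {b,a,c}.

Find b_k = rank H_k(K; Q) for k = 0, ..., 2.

Take the total order a < b < c < d < e on the vertex set. Then K (dimension 2) consists of the simplices:

  0-simplices (5): a, b, c, d, e
  1-simplices (10): ab, ac, ad, ae, bc, bd, be, cd, ce, de
  2-simplices (5): abc, ace, ade, bcd, bde

giving chain groups C_0 ≅ Z^5, C_1 ≅ Z^10, C_2 ≅ Z^5.

∂_1: C_1 → C_0 is given by ∂[p,q] = [q] − [p]. For instance
  ∂be = e − b.
As a 5×10 matrix over Z this has rank 4, with invariant factors (1,1,1,1).

Boundary ∂_2: C_2 → C_1 sends each 2-simplex [p,q,r] to [q,r] − [p,r] + [p,q]. For instance
  ∂bcd = cd − bd + bc,
  ∂ace = ce − ae + ac.
As a 10×5 matrix over Z this has rank 5, with invariant factors (1,1,1,1,1).

Now H_k = ker ∂_k / im ∂_{k+1}, so:

  H_0: rank C_0 − rank ∂_1 = 5 − 4 = 1, and the invariant factors of ∂_1 are all 1, so H_0 ≅ Z.
  H_1: rank ker ∂_1 − rank ∂_2 = (10 − 4) − 5 = 1, and the invariant factors of ∂_2 are all 1, so H_1 ≅ Z.
  H_2: rank ker ∂_2 − rank ∂_3 = (5 − 5) − 0 = 0, and there is no ∂_3, so H_2 ≅ 0.

Hence the Betti numbers are b_0 = 1, b_1 = 1, b_2 = 0.

b_0 = 1, b_1 = 1, b_2 = 0.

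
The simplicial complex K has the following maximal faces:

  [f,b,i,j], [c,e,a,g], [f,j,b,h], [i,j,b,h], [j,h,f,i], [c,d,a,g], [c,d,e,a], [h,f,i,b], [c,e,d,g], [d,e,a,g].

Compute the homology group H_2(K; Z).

H_2 ≅ 0.

Take the total order a < b < c < d < e < f < g < h < i < j on the vertex set. Then K (dimension 3) consists of the simplices:

  0-simplices (10): a, b, c, d, e, f, g, h, i, j
  1-simplices (20): ac, ad, ae, ag, bf, bh, bi, bj, cd, ce, cg, de, dg, eg, fh, fi, fj, hi, hj, ij
  2-simplices (20): acd, ace, acg, ade, adg, aeg, bfh, bfi, bfj, bhi, bhj, bij, cde, cdg, ceg, deg, fhi, fhj, fij, hij
  3-simplices (10): acde, acdg, aceg, adeg, bfhi, bfhj, bfij, bhij, cdeg, fhij

so the chain groups are C_0 ≅ Z^10, C_1 ≅ Z^20, C_2 ≅ Z^20, C_3 ≅ Z^10.

The boundary map ∂_1: C_1 → C_0 maps an edge to its endpoints' difference, ∂[p,q] = q − p. For instance
  ∂ae = e − a.
As a 10×20 matrix over Z this has rank 8, with invariant factors (1,1,1,1,1,1,1,1).

∂_2: C_2 → C_1 maps a triangle to the signed sum of its edges. For instance
  ∂bfj = fj − bj + bf,
  ∂bhi = hi − bi + bh.
As a 20×20 matrix over Z this has rank 12, with invariant factors (1,1,1,1,1,1,1,1,1,1,1,1).

Boundary ∂_3: C_3 → C_2 sends each 3-simplex σ to the alternating sum Σ_i (−1)^i (σ with its i-th vertex removed). For instance
  ∂aceg = ceg − aeg + acg − ace,
  ∂acde = cde − ade + ace − acd.
The 20×10 boundary matrix has rank 8 and Smith normal form diag(1,1,1,1,1,1,1,1).

From H_k ≅ ker(∂_k) / im(∂_{k+1}) we obtain:

  H_2: rank ker ∂_2 − rank ∂_3 = (20 − 12) − 8 = 0, and the invariant factors of ∂_3 are all 1, so H_2 = 0.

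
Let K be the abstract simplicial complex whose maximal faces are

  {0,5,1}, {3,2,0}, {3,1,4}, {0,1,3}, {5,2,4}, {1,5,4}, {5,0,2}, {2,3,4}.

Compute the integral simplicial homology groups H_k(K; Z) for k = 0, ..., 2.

H_0 ≅ Z,  H_1 = 0,  H_2 ≅ Z.

Order the vertices as 0 < 1 < 2 < 3 < 4 < 5. Listing each simplex with vertices in this order, K has dimension 2 with simplices:

  0-simplices (6): [0], [1], [2], [3], [4], [5]
  1-simplices (12): [0,1], [0,2], [0,3], [0,5], [1,3], [1,4], [1,5], [2,3], [2,4], [2,5], [3,4], [4,5]
  2-simplices (8): [0,1,3], [0,1,5], [0,2,3], [0,2,5], [1,3,4], [1,4,5], [2,3,4], [2,4,5]

Hence C_0 ≅ Z^6, C_1 ≅ Z^12, C_2 ≅ Z^8.

The boundary map ∂_1: C_1 → C_0 is given by ∂[p,q] = [q] − [p]. For instance
  ∂[1,3] = [3] − [1].
The 6×12 boundary matrix has rank 5 and Smith normal form diag(1,1,1,1,1).

Boundary ∂_2: C_2 → C_1 acts by ∂[p,q,r] = [q,r] − [p,r] + [p,q]. For instance
  ∂[0,2,3] = [2,3] − [0,3] + [0,2],
  ∂[0,1,5] = [1,5] − [0,5] + [0,1].
This gives a 12×8 integer matrix of rank 7; reducing to Smith normal form yields diagonal entries (1,1,1,1,1,1,1).

Computing H_k = (kernel of ∂_k) / (image of ∂_{k+1}):

  H_0: rank C_0 − rank ∂_1 = 6 − 5 = 1, and the invariant factors of ∂_1 are all 1, so H_0 ≅ Z.
  H_1: rank ker ∂_1 − rank ∂_2 = (12 − 5) − 7 = 0, and the invariant factors of ∂_2 are all 1, so H_1 ≅ 0.
  H_2: rank ker ∂_2 − rank ∂_3 = (8 − 7) − 0 = 1, and there is no ∂_3, so H_2 ≅ Z.

As a check, the Euler characteristic is 6 − 12 + 8 = 2, which agrees with 1 − 0 + 1 = 2.
(K is a triangulation of the 2-sphere S^2.)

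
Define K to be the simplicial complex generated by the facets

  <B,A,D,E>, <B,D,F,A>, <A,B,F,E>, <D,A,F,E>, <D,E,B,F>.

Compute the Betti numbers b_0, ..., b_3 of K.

b_0 = 1, b_1 = 0, b_2 = 0, b_3 = 1.

We work with the vertex ordering A < B < D < E < F. The simplices of K, each written with vertices in increasing order, are:

  0-simplices (5): A, B, D, E, F
  1-simplices (10): AB, AD, AE, AF, BD, BE, BF, DE, DF, EF
  2-simplices (10): ABD, ABE, ABF, ADE, ADF, AEF, BDE, BDF, BEF, DEF
  3-simplices (5): ABDE, ABDF, ABEF, ADEF, BDEF

so the chain groups are C_0 ≅ Z^5, C_1 ≅ Z^10, C_2 ≅ Z^10, C_3 ≅ Z^5.

Boundary ∂_1: C_1 → C_0 sends each edge [p,q] (with p < q) to q − p. For instance
  ∂EF = F − E.
The resulting 5×10 matrix has rank 4, and its Smith normal form has invariant factors (1,1,1,1).

The boundary map ∂_2: C_2 → C_1 maps a triangle to the signed sum of its edges. For instance
  ∂ABF = BF − AF + AB,
  ∂BDE = DE − BE + BD.
This gives a 10×10 integer matrix of rank 6; reducing to Smith normal form yields diagonal entries (1,1,1,1,1,1).

The boundary map ∂_3: C_3 → C_2 sends each 3-simplex σ to the alternating sum Σ_i (−1)^i (σ with its i-th vertex removed). For instance
  ∂BDEF = DEF − BEF + BDF − BDE,
  ∂ABEF = BEF − AEF + ABF − ABE.
The resulting 10×5 matrix has rank 4, and its Smith normal form has invariant factors (1,1,1,1).

From H_k ≅ ker(∂_k) / im(∂_{k+1}) we obtain:

  H_0: rank C_0 − rank ∂_1 = 5 − 4 = 1, and the invariant factors of ∂_1 are all 1, so H_0 ≅ Z.
  H_1: rank ker ∂_1 − rank ∂_2 = (10 − 4) − 6 = 0, and the invariant factors of ∂_2 are all 1, so H_1 ≅ 0.
  H_2: rank ker ∂_2 − rank ∂_3 = (10 − 6) − 4 = 0, and the invariant factors of ∂_3 are all 1, so H_2 ≅ 0.
  H_3: rank ker ∂_3 − rank ∂_4 = (5 − 4) − 0 = 1, and there is no ∂_4, so H_3 ≅ Z.

(K is a triangulation of the 3-sphere S^3.)

Hence the Betti numbers are b_0 = 1, b_1 = 0, b_2 = 0, b_3 = 1.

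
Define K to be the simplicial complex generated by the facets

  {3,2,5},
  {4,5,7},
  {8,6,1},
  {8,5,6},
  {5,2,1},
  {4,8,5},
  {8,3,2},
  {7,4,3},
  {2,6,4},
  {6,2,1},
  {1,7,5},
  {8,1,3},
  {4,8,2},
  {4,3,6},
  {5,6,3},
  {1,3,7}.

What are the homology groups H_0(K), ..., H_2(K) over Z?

Order the vertices as 1 < 2 < 3 < 4 < 5 < 6 < 7 < 8. Listing each simplex with vertices in this order, K has dimension 2 with simplices:

  0-simplices (8): [1], [2], [3], [4], [5], [6], [7], [8]
  1-simplices (24): (24 of them)
  2-simplices (16): [1,2,5], [1,2,6], [1,3,7], [1,3,8], [1,5,7], [1,6,8], [2,3,5], [2,3,8], [2,4,6], [2,4,8], [3,4,6], [3,4,7], [3,5,6], [4,5,7], [4,5,8], [5,6,8]

so the chain groups are C_0 ≅ Z^8, C_1 ≅ Z^24, C_2 ≅ Z^16.

Boundary ∂_1: C_1 → C_0 sends each edge [p,q] (with p < q) to q − p. For instance
  ∂[5,6] = [6] − [5].
The 8×24 boundary matrix has rank 7 and Smith normal form diag(1,1,1,1,1,1,1).

The boundary map ∂_2: C_2 → C_1 maps a triangle to the signed sum of its edges. For instance
  ∂[1,5,7] = [5,7] − [1,7] + [1,5],
  ∂[5,6,8] = [6,8] − [5,8] + [5,6].
The resulting 24×16 matrix has rank 15, and its Smith normal form has invariant factors (1,1,1,1,1,1,1,1,1,1,1,1,1,1,1).

Now H_k = ker ∂_k / im ∂_{k+1}, so:

  H_0: rank C_0 − rank ∂_1 = 8 − 7 = 1, and the invariant factors of ∂_1 are all 1, so H_0 ≅ Z.
  H_1: rank ker ∂_1 − rank ∂_2 = (24 − 7) − 15 = 2, and the invariant factors of ∂_2 are all 1, so H_1 ≅ Z^2.
  H_2: rank ker ∂_2 − rank ∂_3 = (16 − 15) − 0 = 1, and there is no ∂_3, so H_2 ≅ Z.

As a check, the Euler characteristic is 8 − 24 + 16 = 0, which agrees with 1 − 2 + 1 = 0.

H_0 ≅ Z,  H_1 ≅ Z^2,  H_2 ≅ Z.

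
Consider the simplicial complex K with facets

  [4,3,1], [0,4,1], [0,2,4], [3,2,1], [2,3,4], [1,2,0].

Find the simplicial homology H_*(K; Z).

H_0 ≅ Z,  H_1 = 0,  H_2 ≅ Z.

K has 5 vertices, 9 edges, 6 triangles.
rank ∂_0 = 0, rank ∂_1 = 4 ⇒ b_0 = 5 − 0 − 4 = 1; all invariant factors of ∂_1 are 1 so no torsion. So H_0 = Z.
rank ∂_1 = 4, rank ∂_2 = 5 ⇒ b_1 = 9 − 4 − 5 = 0; all invariant factors of ∂_2 are 1 so no torsion. So H_1 = 0.
rank ∂_2 = 5, rank ∂_3 = 0 ⇒ b_2 = 6 − 5 − 0 = 1. So H_2 = Z.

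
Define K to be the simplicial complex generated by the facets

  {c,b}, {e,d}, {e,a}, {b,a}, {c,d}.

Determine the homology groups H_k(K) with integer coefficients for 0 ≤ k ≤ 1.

We work with the vertex ordering a < b < c < d < e. The simplices of K, each written with vertices in increasing order, are:

  0-simplices (5): a, b, c, d, e
  1-simplices (5): ab, ae, bc, cd, de

giving chain groups C_0 ≅ Z^5, C_1 ≅ Z^5.

Boundary ∂_1: C_1 → C_0 is given by ∂[p,q] = [q] − [p]. For instance
  ∂cd = d − c.
The 5×5 boundary matrix has rank 4 and Smith normal form diag(1,1,1,1).

Now H_k = ker ∂_k / im ∂_{k+1}, so:

  H_0: rank C_0 − rank ∂_1 = 5 − 4 = 1, and the invariant factors of ∂_1 are all 1, so H_0 = Z.
  H_1: rank ker ∂_1 − rank ∂_2 = (5 − 4) − 0 = 1, and there is no ∂_2, so H_1 = Z.

(K is a triangulation of the circle S^1.)

H_0 = Z,  H_1 = Z.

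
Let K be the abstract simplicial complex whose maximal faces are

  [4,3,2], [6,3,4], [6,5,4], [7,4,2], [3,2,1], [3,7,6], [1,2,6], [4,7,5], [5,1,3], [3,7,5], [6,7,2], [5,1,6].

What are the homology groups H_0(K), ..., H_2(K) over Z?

Take the total order 1 < 2 < 3 < 4 < 5 < 6 < 7 on the vertex set. Then K (dimension 2) consists of the simplices:

  0-simplices (7): [1], [2], [3], [4], [5], [6], [7]
  1-simplices (18): [1,2], [1,3], [1,5], [1,6], [2,3], [2,4], [2,6], [2,7], [3,4], [3,5], [3,6], [3,7], [4,5], [4,6], [4,7], [5,6], [5,7], [6,7]
  2-simplices (12): [1,2,3], [1,2,6], [1,3,5], [1,5,6], [2,3,4], [2,4,7], [2,6,7], [3,4,6], [3,5,7], [3,6,7], [4,5,6], [4,5,7]

giving chain groups C_0 ≅ Z^7, C_1 ≅ Z^18, C_2 ≅ Z^12.

∂_1: C_1 → C_0 maps an edge to its endpoints' difference, ∂[p,q] = q − p.
This gives a 7×18 integer matrix of rank 6; reducing to Smith normal form yields diagonal entries (1,1,1,1,1,1).

∂_2: C_2 → C_1 acts by ∂[p,q,r] = [q,r] − [p,r] + [p,q]. For instance
  ∂[4,5,7] = [5,7] − [4,7] + [4,5],
  ∂[2,3,4] = [3,4] − [2,4] + [2,3].
The 18×12 boundary matrix has rank 12 and Smith normal form diag(1,1,1,1,1,1,1,1,1,1,1,2).

From H_k ≅ ker(∂_k) / im(∂_{k+1}) we obtain:

  H_0: rank C_0 − rank ∂_1 = 7 − 6 = 1, and the invariant factors of ∂_1 are all 1, so H_0 = Z.
  H_1: rank ker ∂_1 − rank ∂_2 = (18 − 6) − 12 = 0, and ∂_2 has invariant factor 2 > 1, so H_1 = Z/2.
  H_2: rank ker ∂_2 − rank ∂_3 = (12 − 12) − 0 = 0, and there is no ∂_3, so H_2 = 0.

(K is a triangulation of the real projective plane RP^2.)

H_0 = Z,  H_1 = Z/2,  H_2 = 0.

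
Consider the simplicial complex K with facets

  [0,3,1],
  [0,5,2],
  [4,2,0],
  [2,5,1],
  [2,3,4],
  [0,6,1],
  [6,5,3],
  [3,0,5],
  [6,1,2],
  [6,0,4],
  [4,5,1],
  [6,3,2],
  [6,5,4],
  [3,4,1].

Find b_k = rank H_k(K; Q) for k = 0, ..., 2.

b_0 = 1, b_1 = 2, b_2 = 1.

We work with the vertex ordering 0 < 1 < 2 < 3 < 4 < 5 < 6. The simplices of K, each written with vertices in increasing order, are:

  0-simplices (7): [0], [1], [2], [3], [4], [5], [6]
  1-simplices (21): [0,1], [0,2], [0,3], [0,4], [0,5], [0,6], [1,2], [1,3], [1,4], [1,5], [1,6], [2,3], [2,4], [2,5], [2,6], [3,4], [3,5], [3,6], [4,5], [4,6], [5,6]
  2-simplices (14): [0,1,3], [0,1,6], [0,2,4], [0,2,5], [0,3,5], [0,4,6], [1,2,5], [1,2,6], [1,3,4], [1,4,5], [2,3,4], [2,3,6], [3,5,6], [4,5,6]

so the chain groups are C_0 ≅ Z^7, C_1 ≅ Z^21, C_2 ≅ Z^14.

∂_1: C_1 → C_0 is given by ∂[p,q] = [q] − [p].
As a 7×21 matrix over Z this has rank 6, with invariant factors (1,1,1,1,1,1).

∂_2: C_2 → C_1 acts by ∂[p,q,r] = [q,r] − [p,r] + [p,q]. For instance
  ∂[2,3,4] = [3,4] − [2,4] + [2,3],
  ∂[1,4,5] = [4,5] − [1,5] + [1,4].
The resulting 21×14 matrix has rank 13, and its Smith normal form has invariant factors (1,1,1,1,1,1,1,1,1,1,1,1,1).

Now H_k = ker ∂_k / im ∂_{k+1}, so:

  H_0: rank C_0 − rank ∂_1 = 7 − 6 = 1, and the invariant factors of ∂_1 are all 1, so H_0 ≅ Z.
  H_1: rank ker ∂_1 − rank ∂_2 = (21 − 6) − 13 = 2, and the invariant factors of ∂_2 are all 1, so H_1 ≅ Z^2.
  H_2: rank ker ∂_2 − rank ∂_3 = (14 − 13) − 0 = 1, and there is no ∂_3, so H_2 ≅ Z.

As a check, the Euler characteristic is 7 − 21 + 14 = 0, which agrees with 1 − 2 + 1 = 0.

Hence the Betti numbers are b_0 = 1, b_1 = 2, b_2 = 1.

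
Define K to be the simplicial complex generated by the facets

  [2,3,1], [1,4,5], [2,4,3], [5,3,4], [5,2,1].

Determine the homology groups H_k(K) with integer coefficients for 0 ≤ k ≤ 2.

H_0 ≅ Z,  H_1 ≅ Z,  H_2 = 0.

Order the vertices as 1 < 2 < 3 < 4 < 5. Listing each simplex with vertices in this order, K has dimension 2 with simplices:

  0-simplices (5): [1], [2], [3], [4], [5]
  1-simplices (10): [1,2], [1,3], [1,4], [1,5], [2,3], [2,4], [2,5], [3,4], [3,5], [4,5]
  2-simplices (5): [1,2,3], [1,2,5], [1,4,5], [2,3,4], [3,4,5]

so the chain groups are C_0 ≅ Z^5, C_1 ≅ Z^10, C_2 ≅ Z^5.

The boundary map ∂_1: C_1 → C_0 sends each edge [p,q] (with p < q) to q − p.
As a 5×10 matrix over Z this has rank 4, with invariant factors (1,1,1,1).

The boundary map ∂_2: C_2 → C_1 maps a triangle to the signed sum of its edges. For instance
  ∂[1,4,5] = [4,5] − [1,5] + [1,4],
  ∂[3,4,5] = [4,5] − [3,5] + [3,4].
The resulting 10×5 matrix has rank 5, and its Smith normal form has invariant factors (1,1,1,1,1).

Now H_k = ker ∂_k / im ∂_{k+1}, so:

  H_0: rank C_0 − rank ∂_1 = 5 − 4 = 1, and the invariant factors of ∂_1 are all 1, so H_0 = Z.
  H_1: rank ker ∂_1 − rank ∂_2 = (10 − 4) − 5 = 1, and the invariant factors of ∂_2 are all 1, so H_1 = Z.
  H_2: rank ker ∂_2 − rank ∂_3 = (5 − 5) − 0 = 0, and there is no ∂_3, so H_2 = 0.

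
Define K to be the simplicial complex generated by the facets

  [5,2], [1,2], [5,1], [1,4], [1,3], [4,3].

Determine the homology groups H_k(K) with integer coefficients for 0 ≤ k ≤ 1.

K has 5 vertices, 6 edges.
rank ∂_0 = 0, rank ∂_1 = 4 ⇒ b_0 = 5 − 0 − 4 = 1; all invariant factors of ∂_1 are 1 so no torsion. So H_0 = Z.
rank ∂_1 = 4, rank ∂_2 = 0 ⇒ b_1 = 6 − 4 − 0 = 2. So H_1 = Z^2.

H_0 = Z,  H_1 = Z^2.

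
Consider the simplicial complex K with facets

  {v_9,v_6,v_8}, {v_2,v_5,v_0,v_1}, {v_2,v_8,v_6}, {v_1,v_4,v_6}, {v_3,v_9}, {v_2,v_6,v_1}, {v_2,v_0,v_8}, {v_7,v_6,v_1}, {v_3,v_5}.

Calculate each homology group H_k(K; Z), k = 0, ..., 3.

We work with the vertex ordering v_0 < v_1 < v_2 < v_3 < v_4 < v_5 < v_6 < v_7 < v_8 < v_9. The simplices of K, each written with vertices in increasing order, are:

  0-simplices (10): [v_0], [v_1], [v_2], [v_3], [v_4], [v_5], [v_6], [v_7], [v_8], [v_9]
  1-simplices (19): (19 of them)
  2-simplices (10): [v_0,v_1,v_2], [v_0,v_1,v_5], [v_0,v_2,v_5], [v_0,v_2,v_8], [v_1,v_2,v_5], [v_1,v_2,v_6], [v_1,v_4,v_6], [v_1,v_6,v_7], [v_2,v_6,v_8], [v_6,v_8,v_9]
  3-simplices (1): [v_0,v_1,v_2,v_5]

giving chain groups C_0 ≅ Z^10, C_1 ≅ Z^19, C_2 ≅ Z^10, C_3 ≅ Z^1.

Boundary ∂_1: C_1 → C_0 is given by ∂[p,q] = [q] − [p].
The resulting 10×19 matrix has rank 9, and its Smith normal form has invariant factors (1,1,1,1,1,1,1,1,1).

∂_2: C_2 → C_1 sends each 2-simplex [p,q,r] to [q,r] − [p,r] + [p,q]. For instance
  ∂[v_0,v_1,v_5] = [v_1,v_5] − [v_0,v_5] + [v_0,v_1],
  ∂[v_1,v_4,v_6] = [v_4,v_6] − [v_1,v_6] + [v_1,v_4].
The 19×10 boundary matrix has rank 9 and Smith normal form diag(1,1,1,1,1,1,1,1,1).

The boundary map ∂_3: C_3 → C_2 sends each 3-simplex σ to the alternating sum Σ_i (−1)^i (σ with its i-th vertex removed). For instance
  ∂[v_0,v_1,v_2,v_5] = [v_1,v_2,v_5] − [v_0,v_2,v_5] + [v_0,v_1,v_5] − [v_0,v_1,v_2].
The 10×1 boundary matrix has rank 1 and Smith normal form diag(1).

Computing H_k = (kernel of ∂_k) / (image of ∂_{k+1}):

  H_0: rank C_0 − rank ∂_1 = 10 − 9 = 1, and the invariant factors of ∂_1 are all 1, so H_0 ≅ Z.
  H_1: rank ker ∂_1 − rank ∂_2 = (19 − 9) − 9 = 1, and the invariant factors of ∂_2 are all 1, so H_1 ≅ Z.
  H_2: rank ker ∂_2 − rank ∂_3 = (10 − 9) − 1 = 0, and the invariant factors of ∂_3 are all 1, so H_2 ≅ 0.
  H_3: rank ker ∂_3 − rank ∂_4 = (1 − 1) − 0 = 0, and there is no ∂_4, so H_3 ≅ 0.

H_0 = Z,  H_1 = Z,  H_2 = 0,  H_3 = 0.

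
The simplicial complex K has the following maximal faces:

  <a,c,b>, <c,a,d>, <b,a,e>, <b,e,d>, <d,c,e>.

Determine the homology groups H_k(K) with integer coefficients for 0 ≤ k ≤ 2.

H_0 ≅ Z,  H_1 ≅ Z,  H_2 = 0.

K has 5 vertices, 10 edges, 5 triangles.
rank ∂_0 = 0, rank ∂_1 = 4 ⇒ b_0 = 5 − 0 − 4 = 1; all invariant factors of ∂_1 are 1 so no torsion. So H_0 ≅ Z.
rank ∂_1 = 4, rank ∂_2 = 5 ⇒ b_1 = 10 − 4 − 5 = 1; all invariant factors of ∂_2 are 1 so no torsion. So H_1 ≅ Z.
rank ∂_2 = 5, rank ∂_3 = 0 ⇒ b_2 = 5 − 5 − 0 = 0. So H_2 ≅ 0.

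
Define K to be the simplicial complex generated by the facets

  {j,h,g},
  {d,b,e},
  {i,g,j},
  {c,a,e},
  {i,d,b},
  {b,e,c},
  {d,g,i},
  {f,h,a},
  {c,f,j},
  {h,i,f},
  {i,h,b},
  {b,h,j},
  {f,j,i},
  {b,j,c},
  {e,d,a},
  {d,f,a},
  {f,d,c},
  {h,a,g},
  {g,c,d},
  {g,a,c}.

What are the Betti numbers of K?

b_0 = 1, b_1 = 1, b_2 = 0.

Order the vertices as a < b < c < d < e < f < g < h < i < j. Listing each simplex with vertices in this order, K has dimension 2 with simplices:

  0-simplices (10): a, b, c, d, e, f, g, h, i, j
  1-simplices (30): ac, ad, ae, af, ag, ah, bc, bd, be, bh, bi, bj, cd, ce, cf, cg, cj, de, df, dg, di, fh, fi, fj, gh, gi, gj, hi, hj, ij
  2-simplices (20): ace, acg, ade, adf, afh, agh, bce, bcj, bde, bdi, bhi, bhj, cdf, cdg, cfj, dgi, fhi, fij, ghj, gij

giving chain groups C_0 ≅ Z^10, C_1 ≅ Z^30, C_2 ≅ Z^20.

Boundary ∂_1: C_1 → C_0 maps an edge to its endpoints' difference, ∂[p,q] = q − p. For instance
  ∂gh = h − g.
This gives a 10×30 integer matrix of rank 9; reducing to Smith normal form yields diagonal entries (1,1,1,1,1,1,1,1,1).

Boundary ∂_2: C_2 → C_1 acts by ∂[p,q,r] = [q,r] − [p,r] + [p,q]. For instance
  ∂ghj = hj − gj + gh,
  ∂bce = ce − be + bc.
The resulting 30×20 matrix has rank 20, and its Smith normal form has invariant factors (1,1,1,1,1,1,1,1,1,1,1,1,1,1,1,1,1,1,1,2).

From H_k ≅ ker(∂_k) / im(∂_{k+1}) we obtain:

  H_0: rank C_0 − rank ∂_1 = 10 − 9 = 1, and the invariant factors of ∂_1 are all 1, so H_0 ≅ Z.
  H_1: rank ker ∂_1 − rank ∂_2 = (30 − 9) − 20 = 1, and ∂_2 has invariant factor 2 > 1, so H_1 ≅ Z ⊕ Z/2Z.
  H_2: rank ker ∂_2 − rank ∂_3 = (20 − 20) − 0 = 0, and there is no ∂_3, so H_2 ≅ 0.

As a check, the Euler characteristic is 10 − 30 + 20 = 0, which agrees with 1 − 1 + 0 = 0.

Hence the Betti numbers are b_0 = 1, b_1 = 1, b_2 = 0.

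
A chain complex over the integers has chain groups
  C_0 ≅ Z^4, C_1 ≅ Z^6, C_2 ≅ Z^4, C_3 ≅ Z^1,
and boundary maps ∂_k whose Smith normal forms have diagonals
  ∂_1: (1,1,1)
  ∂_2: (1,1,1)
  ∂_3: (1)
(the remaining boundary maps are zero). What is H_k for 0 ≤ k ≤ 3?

H_0: b_0 = 4 − 0 − 3 = 1; torsion from ∂_1 factors > 1: none. So H_0 ≅ Z.
H_1: b_1 = 6 − 3 − 3 = 0; torsion from ∂_2 factors > 1: none. So H_1 ≅ 0.
H_2: b_2 = 4 − 3 − 1 = 0; torsion from ∂_3 factors > 1: none. So H_2 ≅ 0.
H_3: b_3 = 1 − 1 − 0 = 0; torsion from ∂_4 factors > 1: none. So H_3 ≅ 0.

H_0 ≅ Z,  H_1 = 0,  H_2 = 0,  H_3 = 0.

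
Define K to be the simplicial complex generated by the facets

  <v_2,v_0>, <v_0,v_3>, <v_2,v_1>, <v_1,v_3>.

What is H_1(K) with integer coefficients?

We work with the vertex ordering v_0 < v_1 < v_2 < v_3. The simplices of K, each written with vertices in increasing order, are:

  0-simplices (4): [v_0], [v_1], [v_2], [v_3]
  1-simplices (4): [v_0,v_2], [v_0,v_3], [v_1,v_2], [v_1,v_3]

giving chain groups C_0 ≅ Z^4, C_1 ≅ Z^4.

∂_1: C_1 → C_0 sends each edge [p,q] (with p < q) to q − p. For instance
  ∂[v_0,v_3] = [v_3] − [v_0].
As a 4×4 matrix over Z this has rank 3, with invariant factors (1,1,1).

Reading off H_k = ker ∂_k / im ∂_{k+1}:

  H_1: rank ker ∂_1 − rank ∂_2 = (4 − 3) − 0 = 1, and there is no ∂_2, so H_1 = Z.

H_1 ≅ Z.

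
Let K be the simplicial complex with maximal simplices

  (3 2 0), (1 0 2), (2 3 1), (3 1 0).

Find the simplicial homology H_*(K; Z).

K has 4 vertices, 6 edges, 4 triangles.
rank ∂_0 = 0, rank ∂_1 = 3 ⇒ b_0 = 4 − 0 − 3 = 1; all invariant factors of ∂_1 are 1 so no torsion. So H_0 ≅ Z.
rank ∂_1 = 3, rank ∂_2 = 3 ⇒ b_1 = 6 − 3 − 3 = 0; all invariant factors of ∂_2 are 1 so no torsion. So H_1 ≅ 0.
rank ∂_2 = 3, rank ∂_3 = 0 ⇒ b_2 = 4 − 3 − 0 = 1. So H_2 ≅ Z.

H_0 = Z,  H_1 = 0,  H_2 = Z.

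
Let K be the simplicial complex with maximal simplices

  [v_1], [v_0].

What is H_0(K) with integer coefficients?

Take the total order v_0 < v_1 on the vertex set. Then K (dimension 0) consists of the simplices:

  0-simplices (2): [v_0], [v_1]

so the chain groups are C_0 ≅ Z^2.

Now H_k = ker ∂_k / im ∂_{k+1}, so:

  H_0: rank C_0 − rank ∂_1 = 2 − 0 = 2, and there is no ∂_1, so H_0 ≅ Z^2.

H_0 ≅ Z^2.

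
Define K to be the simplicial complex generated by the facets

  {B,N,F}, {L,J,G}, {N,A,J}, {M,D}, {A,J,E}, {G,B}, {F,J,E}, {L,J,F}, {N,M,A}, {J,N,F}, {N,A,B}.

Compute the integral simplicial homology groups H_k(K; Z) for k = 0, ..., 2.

Fix the vertex order A < B < D < E < F < G < J < L < M < N and write every simplex with vertices in increasing order. Then dim K = 2 and the simplices of K are:

  0-simplices (10): A, B, D, E, F, G, J, L, M, N
  1-simplices (19): AB, AE, AJ, AM, AN, BF, BG, BN, DM, EF, EJ, FJ, FL, FN, GJ, GL, JL, JN, MN
  2-simplices (9): ABN, AEJ, AJN, AMN, BFN, EFJ, FJL, FJN, GJL

so the chain groups are C_0 ≅ Z^10, C_1 ≅ Z^19, C_2 ≅ Z^9.

The boundary map ∂_1: C_1 → C_0 sends each edge [p,q] (with p < q) to q − p.
This gives a 10×19 integer matrix of rank 9; reducing to Smith normal form yields diagonal entries (1,1,1,1,1,1,1,1,1).

The boundary map ∂_2: C_2 → C_1 acts by ∂[p,q,r] = [q,r] − [p,r] + [p,q]. For instance
  ∂GJL = JL − GL + GJ,
  ∂ABN = BN − AN + AB.
As a 19×9 matrix over Z this has rank 9, with invariant factors (1,1,1,1,1,1,1,1,1).

Now H_k = ker ∂_k / im ∂_{k+1}, so:

  H_0: rank C_0 − rank ∂_1 = 10 − 9 = 1, and the invariant factors of ∂_1 are all 1, so H_0 ≅ Z.
  H_1: rank ker ∂_1 − rank ∂_2 = (19 − 9) − 9 = 1, and the invariant factors of ∂_2 are all 1, so H_1 ≅ Z.
  H_2: rank ker ∂_2 − rank ∂_3 = (9 − 9) − 0 = 0, and there is no ∂_3, so H_2 ≅ 0.

H_0 = Z,  H_1 = Z,  H_2 = 0.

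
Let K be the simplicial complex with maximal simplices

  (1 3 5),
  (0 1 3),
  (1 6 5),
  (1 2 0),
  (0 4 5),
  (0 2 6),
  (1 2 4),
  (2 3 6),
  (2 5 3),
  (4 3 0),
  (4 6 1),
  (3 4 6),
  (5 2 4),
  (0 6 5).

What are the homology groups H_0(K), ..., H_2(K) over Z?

H_0 = Z,  H_1 = Z^2,  H_2 = Z.

Fix the vertex order 0 < 1 < 2 < 3 < 4 < 5 < 6 and write every simplex with vertices in increasing order. Then dim K = 2 and the simplices of K are:

  0-simplices (7): [0], [1], [2], [3], [4], [5], [6]
  1-simplices (21): [0,1], [0,2], [0,3], [0,4], [0,5], [0,6], [1,2], [1,3], [1,4], [1,5], [1,6], [2,3], [2,4], [2,5], [2,6], [3,4], [3,5], [3,6], [4,5], [4,6], [5,6]
  2-simplices (14): [0,1,2], [0,1,3], [0,2,6], [0,3,4], [0,4,5], [0,5,6], [1,2,4], [1,3,5], [1,4,6], [1,5,6], [2,3,5], [2,3,6], [2,4,5], [3,4,6]

so the chain groups are C_0 ≅ Z^7, C_1 ≅ Z^21, C_2 ≅ Z^14.

The boundary map ∂_1: C_1 → C_0 is given by ∂[p,q] = [q] − [p].
The 7×21 boundary matrix has rank 6 and Smith normal form diag(1,1,1,1,1,1).

∂_2: C_2 → C_1 sends each 2-simplex [p,q,r] to [q,r] − [p,r] + [p,q]. For instance
  ∂[0,2,6] = [2,6] − [0,6] + [0,2],
  ∂[1,3,5] = [3,5] − [1,5] + [1,3].
As a 21×14 matrix over Z this has rank 13, with invariant factors (1,1,1,1,1,1,1,1,1,1,1,1,1).

Now H_k = ker ∂_k / im ∂_{k+1}, so:

  H_0: rank C_0 − rank ∂_1 = 7 − 6 = 1, and the invariant factors of ∂_1 are all 1, so H_0 = Z.
  H_1: rank ker ∂_1 − rank ∂_2 = (21 − 6) − 13 = 2, and the invariant factors of ∂_2 are all 1, so H_1 = Z^2.
  H_2: rank ker ∂_2 − rank ∂_3 = (14 − 13) − 0 = 1, and there is no ∂_3, so H_2 = Z.

(K is a triangulation of the torus T^2.)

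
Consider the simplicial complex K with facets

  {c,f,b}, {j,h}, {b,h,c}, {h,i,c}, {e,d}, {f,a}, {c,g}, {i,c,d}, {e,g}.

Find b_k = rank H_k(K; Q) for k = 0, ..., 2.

b_0 = 1, b_1 = 1, b_2 = 0.

Order the vertices as a < b < c < d < e < f < g < h < i < j. Listing each simplex with vertices in this order, K has dimension 2 with simplices:

  0-simplices (10): a, b, c, d, e, f, g, h, i, j
  1-simplices (14): af, bc, bf, bh, cd, cf, cg, ch, ci, de, di, eg, hi, hj
  2-simplices (4): bcf, bch, cdi, chi

so the chain groups are C_0 ≅ Z^10, C_1 ≅ Z^14, C_2 ≅ Z^4.

∂_1: C_1 → C_0 maps an edge to its endpoints' difference, ∂[p,q] = q − p. For instance
  ∂ci = i − c.
This gives a 10×14 integer matrix of rank 9; reducing to Smith normal form yields diagonal entries (1,1,1,1,1,1,1,1,1).

∂_2: C_2 → C_1 sends each 2-simplex [p,q,r] to [q,r] − [p,r] + [p,q]. For instance
  ∂chi = hi − ci + ch,
  ∂bch = ch − bh + bc.
As a 14×4 matrix over Z this has rank 4, with invariant factors (1,1,1,1).

From H_k ≅ ker(∂_k) / im(∂_{k+1}) we obtain:

  H_0: rank C_0 − rank ∂_1 = 10 − 9 = 1, and the invariant factors of ∂_1 are all 1, so H_0 = Z.
  H_1: rank ker ∂_1 − rank ∂_2 = (14 − 9) − 4 = 1, and the invariant factors of ∂_2 are all 1, so H_1 = Z.
  H_2: rank ker ∂_2 − rank ∂_3 = (4 − 4) − 0 = 0, and there is no ∂_3, so H_2 = 0.

Hence the Betti numbers are b_0 = 1, b_1 = 1, b_2 = 0.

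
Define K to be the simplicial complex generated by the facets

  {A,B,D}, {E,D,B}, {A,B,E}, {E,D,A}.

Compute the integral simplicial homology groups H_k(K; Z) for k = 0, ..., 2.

K has 4 vertices, 6 edges, 4 triangles.
rank ∂_0 = 0, rank ∂_1 = 3 ⇒ b_0 = 4 − 0 − 3 = 1; all invariant factors of ∂_1 are 1 so no torsion. So H_0 ≅ Z.
rank ∂_1 = 3, rank ∂_2 = 3 ⇒ b_1 = 6 − 3 − 3 = 0; all invariant factors of ∂_2 are 1 so no torsion. So H_1 ≅ 0.
rank ∂_2 = 3, rank ∂_3 = 0 ⇒ b_2 = 4 − 3 − 0 = 1. So H_2 ≅ Z.

H_0 ≅ Z,  H_1 = 0,  H_2 ≅ Z.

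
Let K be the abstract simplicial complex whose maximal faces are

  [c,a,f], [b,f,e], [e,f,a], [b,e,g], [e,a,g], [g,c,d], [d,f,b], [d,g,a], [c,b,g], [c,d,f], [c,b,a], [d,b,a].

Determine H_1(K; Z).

H_1 = Z/2.

Take the total order a < b < c < d < e < f < g on the vertex set. Then K (dimension 2) consists of the simplices:

  0-simplices (7): a, b, c, d, e, f, g
  1-simplices (18): ab, ac, ad, ae, af, ag, bc, bd, be, bf, bg, cd, cf, cg, df, dg, ef, eg
  2-simplices (12): abc, abd, acf, adg, aef, aeg, bcg, bdf, bef, beg, cdf, cdg

Hence C_0 ≅ Z^7, C_1 ≅ Z^18, C_2 ≅ Z^12.

Boundary ∂_1: C_1 → C_0 sends each edge [p,q] (with p < q) to q − p. For instance
  ∂cf = f − c.
As a 7×18 matrix over Z this has rank 6, with invariant factors (1,1,1,1,1,1).

The boundary map ∂_2: C_2 → C_1 acts by ∂[p,q,r] = [q,r] − [p,r] + [p,q]. For instance
  ∂bcg = cg − bg + bc,
  ∂beg = eg − bg + be.
This gives a 18×12 integer matrix of rank 12; reducing to Smith normal form yields diagonal entries (1,1,1,1,1,1,1,1,1,1,1,2).

Reading off H_k = ker ∂_k / im ∂_{k+1}:

  H_1: rank ker ∂_1 − rank ∂_2 = (18 − 6) − 12 = 0, and ∂_2 has invariant factor 2 > 1, so H_1 ≅ Z/2.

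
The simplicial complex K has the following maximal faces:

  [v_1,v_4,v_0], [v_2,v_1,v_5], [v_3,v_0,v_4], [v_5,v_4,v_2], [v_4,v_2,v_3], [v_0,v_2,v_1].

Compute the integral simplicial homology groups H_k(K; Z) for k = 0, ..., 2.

H_0 ≅ Z,  H_1 ≅ Z,  H_2 = 0.

K has 6 vertices, 12 edges, 6 triangles.
rank ∂_0 = 0, rank ∂_1 = 5 ⇒ b_0 = 6 − 0 − 5 = 1; all invariant factors of ∂_1 are 1 so no torsion. So H_0 ≅ Z.
rank ∂_1 = 5, rank ∂_2 = 6 ⇒ b_1 = 12 − 5 − 6 = 1; all invariant factors of ∂_2 are 1 so no torsion. So H_1 ≅ Z.
rank ∂_2 = 6, rank ∂_3 = 0 ⇒ b_2 = 6 − 6 − 0 = 0. So H_2 ≅ 0.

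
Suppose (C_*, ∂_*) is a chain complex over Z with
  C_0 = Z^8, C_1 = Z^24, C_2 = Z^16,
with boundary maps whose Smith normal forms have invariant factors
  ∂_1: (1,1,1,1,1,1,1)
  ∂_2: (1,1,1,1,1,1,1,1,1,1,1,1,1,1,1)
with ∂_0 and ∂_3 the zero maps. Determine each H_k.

H_0 ≅ Z,  H_1 ≅ Z^2,  H_2 ≅ Z.

H_0: b_0 = 8 − 0 − 7 = 1; torsion from ∂_1 factors > 1: none. So H_0 ≅ Z.
H_1: b_1 = 24 − 7 − 15 = 2; torsion from ∂_2 factors > 1: none. So H_1 ≅ Z^2.
H_2: b_2 = 16 − 15 − 0 = 1; torsion from ∂_3 factors > 1: none. So H_2 ≅ Z.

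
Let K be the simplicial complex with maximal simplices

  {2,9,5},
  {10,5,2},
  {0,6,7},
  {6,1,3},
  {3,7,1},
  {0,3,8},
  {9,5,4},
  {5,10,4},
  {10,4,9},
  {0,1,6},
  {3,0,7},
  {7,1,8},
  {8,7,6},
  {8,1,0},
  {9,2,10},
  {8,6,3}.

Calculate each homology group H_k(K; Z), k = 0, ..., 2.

H_0 = Z^2,  H_1 = Z/2Z,  H_2 = Z.

Fix the vertex order 0 < 1 < 2 < 3 < 4 < 5 < 6 < 7 < 8 < 9 < 10 and write every simplex with vertices in increasing order. Then dim K = 2 and the simplices of K are:

  0-simplices (11): [0], [1], [2], [3], [4], [5], [6], [7], [8], [9], [10]
  1-simplices (24): (24 of them)
  2-simplices (16): [0,1,6], [0,1,8], [0,3,7], [0,3,8], [0,6,7], [1,3,6], [1,3,7], [1,7,8], [2,5,9], [2,5,10], [2,9,10], [3,6,8], [4,5,9], [4,5,10], [4,9,10], [6,7,8]

Hence C_0 ≅ Z^11, C_1 ≅ Z^24, C_2 ≅ Z^16.

The boundary map ∂_1: C_1 → C_0 sends each edge [p,q] (with p < q) to q − p.
This gives a 11×24 integer matrix of rank 9; reducing to Smith normal form yields diagonal entries (1,1,1,1,1,1,1,1,1).

The boundary map ∂_2: C_2 → C_1 acts by ∂[p,q,r] = [q,r] − [p,r] + [p,q]. For instance
  ∂[1,3,6] = [3,6] − [1,6] + [1,3],
  ∂[1,7,8] = [7,8] − [1,8] + [1,7].
The 24×16 boundary matrix has rank 15 and Smith normal form diag(1,1,1,1,1,1,1,1,1,1,1,1,1,1,2).

Computing H_k = (kernel of ∂_k) / (image of ∂_{k+1}):

  H_0: rank C_0 − rank ∂_1 = 11 − 9 = 2, and the invariant factors of ∂_1 are all 1, so H_0 = Z^2.
  H_1: rank ker ∂_1 − rank ∂_2 = (24 − 9) − 15 = 0, and ∂_2 has invariant factor 2 > 1, so H_1 = Z/2Z.
  H_2: rank ker ∂_2 − rank ∂_3 = (16 − 15) − 0 = 1, and there is no ∂_3, so H_2 = Z.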